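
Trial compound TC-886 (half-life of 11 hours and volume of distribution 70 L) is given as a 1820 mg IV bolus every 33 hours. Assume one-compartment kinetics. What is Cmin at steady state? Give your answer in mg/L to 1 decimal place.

τ = 33 h = 3 half-lives, so f = (1/2)^3 = 0.125.
At steady state, R = 1/(1 − 0.125) = 8/7.
Single-dose peak C₀ = D/Vd = 1820/70 = 26 mg/L.
Steady-state peak Cmax,ss = C₀·R = 26 × 8/7 ≈ 29.714 mg/L.
Steady-state trough Cmin,ss = Cmax,ss·f ≈ 29.714 × 0.125 ≈ 3.714 mg/L.

3.7 mg/L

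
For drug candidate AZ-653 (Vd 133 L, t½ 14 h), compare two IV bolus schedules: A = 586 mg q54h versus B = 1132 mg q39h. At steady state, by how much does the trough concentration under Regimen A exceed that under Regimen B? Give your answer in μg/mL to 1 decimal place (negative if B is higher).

-1.1 μg/mL

Regimen A: f = (1/2)^(54/14) ≈ 0.0690; Cmin,ss = (586/133)·f/(1−f) ≈ 0.327 μg/mL.
Regimen B: f = (1/2)^(39/14) ≈ 0.1450; Cmin,ss = (1132/133)·f/(1−f) ≈ 1.443 μg/mL.
Difference ≈ 0.327 − 1.443 ≈ -1.116 μg/mL.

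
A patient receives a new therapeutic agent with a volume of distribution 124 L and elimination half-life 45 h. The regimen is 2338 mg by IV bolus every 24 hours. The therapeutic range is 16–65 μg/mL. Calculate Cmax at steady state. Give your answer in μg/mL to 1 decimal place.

Over one 24-h interval, 24/45 ≈ 0.53333 half-lives elapse, leaving f ≈ 0.6910 of each dose.
Accumulation ratio R = 1/(1 − f) ≈ 1/0.3090 ≈ 3.2362.
Single-dose peak C₀ = D/Vd = 2338/124 ≈ 18.855 μg/mL.
Steady-state peak Cmax,ss = C₀·R ≈ 18.855 × 3.2362 ≈ 61.019 μg/mL.
Peak 61.0 μg/mL vs MTC 65 μg/mL: below toxic threshold.

61.0 μg/mL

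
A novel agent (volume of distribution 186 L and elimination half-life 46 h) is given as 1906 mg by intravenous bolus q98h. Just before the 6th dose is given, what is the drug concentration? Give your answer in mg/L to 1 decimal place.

f = (1/2)^(τ/t½) = (1/2)^(98/46) ≈ 0.2284.
C₀ = D/Vd = 1906/186 ≈ 10.247 mg/L.
Before the 6th dose, 5 doses have been given. Superposition: Cmin = C₀·(f + f² + … + f^5).
≈ 10.247 × (0.2284 + 0.0522 + 0.0119 + 0.0027 + 0.0006) ≈ 10.247 × 0.2958 ≈ 3.031 mg/L.

3.0 mg/L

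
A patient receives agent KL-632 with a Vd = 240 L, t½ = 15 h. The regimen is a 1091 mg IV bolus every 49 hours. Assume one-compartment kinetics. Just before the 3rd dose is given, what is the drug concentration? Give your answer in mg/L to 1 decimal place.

0.5 mg/L

f = (1/2)^(τ/t½) = (1/2)^(49/15) ≈ 0.1039.
C₀ = D/Vd = 1091/240 ≈ 4.546 mg/L.
Before the 3rd dose, 2 doses have been given. Superposition: Cmin = C₀·(f + f²).
≈ 4.546 × (0.1039 + 0.0108) ≈ 4.546 × 0.1147 ≈ 0.521 mg/L.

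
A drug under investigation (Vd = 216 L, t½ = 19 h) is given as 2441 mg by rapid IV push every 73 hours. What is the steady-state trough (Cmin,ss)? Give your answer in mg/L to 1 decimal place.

τ/t½ = 73/19 ≈ 3.8421, so fraction remaining f = (1/2)^(73/19) ≈ 0.0697.
Accumulation ratio R = 1/(1 − f) ≈ 1/0.9303 ≈ 1.0749.
Single-dose peak C₀ = D/Vd = 2441/216 ≈ 11.301 mg/L.
Cmax,ss = C₀/(1 − f) ≈ 11.301/0.9303 ≈ 12.148 mg/L.
One interval later, Cmin,ss = Cmax,ss·e^(−kτ) ≈ 12.148 × 0.0697 ≈ 0.847 mg/L.

0.8 mg/L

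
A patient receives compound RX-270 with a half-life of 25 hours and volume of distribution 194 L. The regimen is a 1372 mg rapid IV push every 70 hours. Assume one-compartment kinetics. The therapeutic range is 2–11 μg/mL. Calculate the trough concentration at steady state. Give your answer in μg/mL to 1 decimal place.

Over one 70-h interval, 70/25 ≈ 2.8 half-lives elapse, leaving f ≈ 0.1436 of each dose.
Single-dose peak C₀ = D/Vd = 1372/194 ≈ 7.072 μg/mL.
Steady-state trough Cmin,ss = C₀·f/(1−f) ≈ 7.072 × 0.1436/0.8564 ≈ 1.186 μg/mL.
Trough 1.2 μg/mL vs MEC 2 μg/mL: subtherapeutic.

1.2 μg/mL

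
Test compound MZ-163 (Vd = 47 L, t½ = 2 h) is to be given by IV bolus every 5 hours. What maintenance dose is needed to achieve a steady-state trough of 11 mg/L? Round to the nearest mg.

2408 mg

τ/t½ = 5/2 ≈ 2.5, so f = (1/2)^(5/2) ≈ 0.176777.
Cmin,ss = (D/Vd)·f/(1−f), so D = Cmin,ss·Vd·(1−f)/f.
D = 11 × 47 × (1−f)/f ≈ 11 × 47 × 4.65684 ≈ 2407.59 mg.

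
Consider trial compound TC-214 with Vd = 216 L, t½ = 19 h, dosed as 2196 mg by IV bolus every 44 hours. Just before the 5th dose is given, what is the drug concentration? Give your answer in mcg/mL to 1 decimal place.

f = (1/2)^(τ/t½) = (1/2)^(44/19) ≈ 0.2009.
C₀ = D/Vd = 2196/216 ≈ 10.167 mcg/mL.
Before the 5th dose, 4 doses have been given. Superposition: Cmin = C₀·(f + f² + … + f^4).
≈ 10.167 × (0.2009 + 0.0404 + 0.0081 + 0.0016) ≈ 10.167 × 0.2510 ≈ 2.552 mcg/mL.

2.6 mcg/mL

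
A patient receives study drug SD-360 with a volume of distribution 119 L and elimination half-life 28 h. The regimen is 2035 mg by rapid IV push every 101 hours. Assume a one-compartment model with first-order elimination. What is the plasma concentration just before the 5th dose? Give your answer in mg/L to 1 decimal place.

1.5 mg/L

f = (1/2)^(τ/t½) = (1/2)^(101/28) ≈ 0.0821.
C₀ = D/Vd = 2035/119 ≈ 17.101 mg/L.
Before the 5th dose, 4 doses have been given. Superposition: Cmin = C₀·(f + f² + … + f^4).
≈ 17.101 × (0.0821 + 0.0067 + 0.0006 + 0.0000) ≈ 17.101 × 0.0894 ≈ 1.529 mg/L.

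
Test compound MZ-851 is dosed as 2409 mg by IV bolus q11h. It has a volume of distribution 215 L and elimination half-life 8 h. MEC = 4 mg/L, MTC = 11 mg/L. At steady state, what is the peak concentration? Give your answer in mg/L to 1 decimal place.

18.2 mg/L

τ/t½ = 11/8 ≈ 1.375, so fraction remaining f = (1/2)^(11/8) ≈ 0.3856.
At steady state, accumulation factor R = 1/(1 − e^(−kτ)) ≈ 1.6276.
Single-dose peak C₀ = D/Vd = 2409/215 ≈ 11.205 mg/L.
Cmax,ss = C₀/(1 − f) ≈ 11.205/0.6144 ≈ 18.237 mg/L.
Peak 18.2 mg/L vs MTC 11 mg/L: exceeds toxic threshold.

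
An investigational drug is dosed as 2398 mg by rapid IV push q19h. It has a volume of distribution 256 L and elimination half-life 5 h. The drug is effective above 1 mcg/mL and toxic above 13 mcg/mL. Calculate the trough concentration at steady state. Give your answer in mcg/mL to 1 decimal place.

0.7 mcg/mL

τ/t½ = 19/5 ≈ 3.8, so fraction remaining f = (1/2)^(19/5) ≈ 0.0718.
Accumulation ratio R = 1/(1 − f) ≈ 1/0.9282 ≈ 1.0774.
Single-dose peak C₀ = D/Vd = 2398/256 ≈ 9.367 mcg/mL.
Steady-state peak Cmax,ss = C₀·R ≈ 9.367 × 1.0774 ≈ 10.092 mcg/mL.
Steady-state trough Cmin,ss = Cmax,ss·f ≈ 10.092 × 0.0718 ≈ 0.725 mcg/mL.
Trough 0.7 mcg/mL vs MEC 1 mcg/mL: subtherapeutic.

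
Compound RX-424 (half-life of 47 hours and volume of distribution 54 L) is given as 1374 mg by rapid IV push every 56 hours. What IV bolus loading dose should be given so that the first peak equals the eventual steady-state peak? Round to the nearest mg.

f = (1/2)^(56/47) ≈ 0.437851; accumulation ratio R = 1/(1−f) ≈ 1.77889.
Loading dose to hit Cmax,ss on first dose: D_load = D_maint·R ≈ 1374 × 1.77889 ≈ 2444.19 mg.

2444 mg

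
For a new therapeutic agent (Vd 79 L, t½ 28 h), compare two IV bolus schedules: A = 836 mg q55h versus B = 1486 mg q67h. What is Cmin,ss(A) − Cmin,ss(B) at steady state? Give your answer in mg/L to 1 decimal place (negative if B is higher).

-0.8 mg/L

Regimen A: f = (1/2)^(55/28) ≈ 0.2563; Cmin,ss = (836/79)·f/(1−f) ≈ 3.647 mg/L.
Regimen B: f = (1/2)^(67/28) ≈ 0.1904; Cmin,ss = (1486/79)·f/(1−f) ≈ 4.424 mg/L.
Difference ≈ 3.647 − 4.424 ≈ -0.777 mg/L.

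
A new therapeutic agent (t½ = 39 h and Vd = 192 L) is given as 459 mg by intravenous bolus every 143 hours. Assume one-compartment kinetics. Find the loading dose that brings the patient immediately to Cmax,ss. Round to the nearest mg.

498 mg

f = (1/2)^(143/39) ≈ 0.078745; accumulation ratio R = 1/(1−f) ≈ 1.08548.
Loading dose to hit Cmax,ss on first dose: D_load = D_maint·R ≈ 459 × 1.08548 ≈ 498.24 mg.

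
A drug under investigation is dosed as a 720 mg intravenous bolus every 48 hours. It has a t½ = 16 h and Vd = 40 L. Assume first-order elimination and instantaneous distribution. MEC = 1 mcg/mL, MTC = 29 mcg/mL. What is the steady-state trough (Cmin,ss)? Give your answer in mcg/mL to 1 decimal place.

2.6 mcg/mL

τ = 48 h = 3 half-lives, so f = (1/2)^3 = 0.125.
Accumulation ratio R = 1/(1 − f) = 1/0.875 = 8/7.
Single-dose peak C₀ = D/Vd = 720/40 = 18 mcg/mL.
Steady-state peak Cmax,ss = C₀·R = 18 × 8/7 ≈ 20.571 mcg/mL.
Steady-state trough Cmin,ss = Cmax,ss·f ≈ 20.571 × 0.125 ≈ 2.571 mcg/mL.
Trough 2.6 mcg/mL vs MEC 1 mcg/mL: adequate.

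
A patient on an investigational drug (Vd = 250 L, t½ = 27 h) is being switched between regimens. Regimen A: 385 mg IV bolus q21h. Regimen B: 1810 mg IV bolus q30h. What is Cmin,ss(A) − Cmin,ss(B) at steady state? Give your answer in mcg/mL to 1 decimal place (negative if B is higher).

-4.1 mcg/mL

Regimen A: f = (1/2)^(21/27) ≈ 0.5833; Cmin,ss = (385/250)·f/(1−f) ≈ 2.156 mcg/mL.
Regimen B: f = (1/2)^(30/27) ≈ 0.4629; Cmin,ss = (1810/250)·f/(1−f) ≈ 6.240 mcg/mL.
Difference ≈ 2.156 − 6.240 ≈ -4.084 mcg/mL.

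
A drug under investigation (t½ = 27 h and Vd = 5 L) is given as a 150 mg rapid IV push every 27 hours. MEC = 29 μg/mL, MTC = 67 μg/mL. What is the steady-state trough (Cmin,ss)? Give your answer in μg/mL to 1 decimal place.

τ = 27 h = 1 half-life, so f = (1/2)^1 = 0.5.
At steady state, R = 1/(1 − 0.5) = 2/1.
Single-dose peak C₀ = D/Vd = 150/5 = 30 μg/mL.
Steady-state peak Cmax,ss = C₀·R = 30 × 2/1 ≈ 60.000 μg/mL.
Steady-state trough Cmin,ss = Cmax,ss·f ≈ 60.000 × 0.5 ≈ 30.000 μg/mL.
Trough 30.0 μg/mL vs MEC 29 μg/mL: adequate.

30.0 μg/mL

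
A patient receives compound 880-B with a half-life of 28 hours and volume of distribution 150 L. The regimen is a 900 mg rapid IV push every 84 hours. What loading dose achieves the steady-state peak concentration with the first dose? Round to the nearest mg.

1029 mg

f = (1/2)^(84/28) ≈ 0.125000; accumulation ratio R = 1/(1−f) ≈ 1.14286.
Loading dose to hit Cmax,ss on first dose: D_load = D_maint·R ≈ 900 × 1.14286 ≈ 1028.57 mg.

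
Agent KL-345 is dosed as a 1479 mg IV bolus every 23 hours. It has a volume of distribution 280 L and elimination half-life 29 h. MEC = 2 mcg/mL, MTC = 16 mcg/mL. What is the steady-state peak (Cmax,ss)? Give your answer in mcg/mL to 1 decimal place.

12.5 mcg/mL

Over one 23-h interval, 23/29 ≈ 0.7931 half-lives elapse, leaving f ≈ 0.5771 of each dose.
At steady state, accumulation factor R = 1/(1 − e^(−kτ)) ≈ 2.3646.
Each bolus raises the concentration by D/Vd = 1479/280 ≈ 5.282 mcg/mL.
Cmax,ss = C₀/(1 − f) ≈ 5.282/0.4229 ≈ 12.490 mcg/mL.
Peak 12.5 mcg/mL vs MTC 16 mcg/mL: below toxic threshold.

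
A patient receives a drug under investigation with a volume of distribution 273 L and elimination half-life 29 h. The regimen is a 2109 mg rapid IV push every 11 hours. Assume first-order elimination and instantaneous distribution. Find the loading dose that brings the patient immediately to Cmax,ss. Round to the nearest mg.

9122 mg

f = (1/2)^(11/29) ≈ 0.768805; accumulation ratio R = 1/(1−f) ≈ 4.32535.
Loading dose to hit Cmax,ss on first dose: D_load = D_maint·R ≈ 2109 × 4.32535 ≈ 9122.16 mg.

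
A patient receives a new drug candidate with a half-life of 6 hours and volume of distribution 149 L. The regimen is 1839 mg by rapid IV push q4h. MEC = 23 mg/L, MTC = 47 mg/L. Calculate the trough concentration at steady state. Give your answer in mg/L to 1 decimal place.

Over one 4-h interval, 4/6 ≈ 0.66667 half-lives elapse, leaving f ≈ 0.6300 of each dose.
At steady state, accumulation factor R = 1/(1 − e^(−kτ)) ≈ 2.7027.
Single-dose peak C₀ = D/Vd = 1839/149 ≈ 12.342 mg/L.
Steady-state peak Cmax,ss = C₀·R ≈ 12.342 × 2.7027 ≈ 33.357 mg/L.
Steady-state trough Cmin,ss = Cmax,ss·f ≈ 33.357 × 0.6300 ≈ 21.015 mg/L.
Trough 21.0 mg/L vs MEC 23 mg/L: subtherapeutic.

21.0 mg/L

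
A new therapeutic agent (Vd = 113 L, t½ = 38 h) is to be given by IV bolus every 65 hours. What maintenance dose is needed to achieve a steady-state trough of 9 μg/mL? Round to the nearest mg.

τ/t½ = 65/38 ≈ 1.7105, so f = (1/2)^(65/38) ≈ 0.305549.
Cmin,ss = (D/Vd)·f/(1−f), so D = Cmin,ss·Vd·(1−f)/f.
D = 9 × 113 × (1−f)/f ≈ 9 × 113 × 2.27280 ≈ 2311.44 mg.

2311 mg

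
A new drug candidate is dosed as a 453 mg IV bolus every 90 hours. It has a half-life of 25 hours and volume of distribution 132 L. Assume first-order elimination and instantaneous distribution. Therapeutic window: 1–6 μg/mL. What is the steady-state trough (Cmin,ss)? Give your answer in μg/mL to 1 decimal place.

0.3 μg/mL

k = ln2/t½ = ln2/25 ≈ 0.027726 h⁻¹; fraction remaining f = e^(−kτ) = e^(−0.027726×90) ≈ 0.0825.
Accumulation ratio R = 1/(1 − f) ≈ 1/0.9175 ≈ 1.0899.
Single-dose peak C₀ = D/Vd = 453/132 ≈ 3.432 μg/mL.
Steady-state peak Cmax,ss = C₀·R ≈ 3.432 × 1.0899 ≈ 3.741 μg/mL.
One interval later, Cmin,ss = Cmax,ss·e^(−kτ) ≈ 3.741 × 0.0825 ≈ 0.309 μg/mL.
Trough 0.3 μg/mL vs MEC 1 μg/mL: subtherapeutic.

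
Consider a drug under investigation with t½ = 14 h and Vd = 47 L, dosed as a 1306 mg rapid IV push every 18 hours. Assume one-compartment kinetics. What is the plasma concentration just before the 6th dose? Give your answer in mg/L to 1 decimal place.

19.1 mg/L

f = (1/2)^(τ/t½) = (1/2)^(18/14) ≈ 0.4102.
C₀ = D/Vd = 1306/47 ≈ 27.787 mg/L.
Before the 6th dose, 5 doses have been given. Superposition: Cmin = C₀·(f + f² + … + f^5).
≈ 27.787 × (0.4102 + 0.1683 + 0.0690 + 0.0283 + 0.0116) ≈ 27.787 × 0.6874 ≈ 19.101 mg/L.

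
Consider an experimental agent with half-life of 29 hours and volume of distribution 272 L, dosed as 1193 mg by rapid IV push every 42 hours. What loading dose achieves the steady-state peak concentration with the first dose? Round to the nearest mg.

f = (1/2)^(42/29) ≈ 0.366459; accumulation ratio R = 1/(1−f) ≈ 1.57843.
Loading dose to hit Cmax,ss on first dose: D_load = D_maint·R ≈ 1193 × 1.57843 ≈ 1883.07 mg.

1883 mg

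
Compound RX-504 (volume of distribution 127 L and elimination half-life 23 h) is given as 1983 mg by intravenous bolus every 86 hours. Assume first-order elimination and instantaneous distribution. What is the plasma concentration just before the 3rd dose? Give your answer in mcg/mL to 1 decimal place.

1.3 mcg/mL

f = (1/2)^(τ/t½) = (1/2)^(86/23) ≈ 0.0749.
C₀ = D/Vd = 1983/127 ≈ 15.614 mcg/mL.
Before the 3rd dose, 2 doses have been given. Superposition: Cmin = C₀·(f + f²).
≈ 15.614 × (0.0749 + 0.0056) ≈ 15.614 × 0.0805 ≈ 1.257 mcg/mL.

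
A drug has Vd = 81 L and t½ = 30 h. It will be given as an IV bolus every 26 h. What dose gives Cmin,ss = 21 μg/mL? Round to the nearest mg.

1401 mg

τ/t½ = 26/30 ≈ 0.86667, so f = (1/2)^(26/30) ≈ 0.548412.
Cmin,ss = (D/Vd)·f/(1−f), so D = Cmin,ss·Vd·(1−f)/f.
D = 21 × 81 × (1−f)/f ≈ 21 × 81 × 0.82345 ≈ 1400.69 mg.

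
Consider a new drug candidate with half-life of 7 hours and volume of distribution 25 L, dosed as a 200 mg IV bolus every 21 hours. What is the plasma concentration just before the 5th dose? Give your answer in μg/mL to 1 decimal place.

f = (1/2)^(τ/t½) = (1/2)^(21/7) ≈ 0.1250.
C₀ = D/Vd = 200/25 ≈ 8.000 μg/mL.
Before the 5th dose, 4 doses have been given. Superposition: Cmin = C₀·(f + f² + … + f^4).
≈ 8.000 × (0.1250 + 0.0156 + 0.0020 + 0.0002) ≈ 8.000 × 0.1428 ≈ 1.142 μg/mL.

1.1 μg/mL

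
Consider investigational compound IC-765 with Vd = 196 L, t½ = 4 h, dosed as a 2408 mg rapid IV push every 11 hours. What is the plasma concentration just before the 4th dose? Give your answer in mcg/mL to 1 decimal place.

f = (1/2)^(τ/t½) = (1/2)^(11/4) ≈ 0.1487.
C₀ = D/Vd = 2408/196 ≈ 12.286 mcg/mL.
Before the 4th dose, 3 doses have been given. Superposition: Cmin = C₀·(f + f² + … + f^3).
≈ 12.286 × (0.1487 + 0.0221 + 0.0033) ≈ 12.286 × 0.1741 ≈ 2.139 mcg/mL.

2.1 mcg/mL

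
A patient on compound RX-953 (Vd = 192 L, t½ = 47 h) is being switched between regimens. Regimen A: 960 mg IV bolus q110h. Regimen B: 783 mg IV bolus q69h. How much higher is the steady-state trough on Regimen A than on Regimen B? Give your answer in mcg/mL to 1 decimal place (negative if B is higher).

-1.1 mcg/mL

Regimen A: f = (1/2)^(110/47) ≈ 0.1975; Cmin,ss = (960/192)·f/(1−f) ≈ 1.231 mcg/mL.
Regimen B: f = (1/2)^(69/47) ≈ 0.3615; Cmin,ss = (783/192)·f/(1−f) ≈ 2.309 mcg/mL.
Difference ≈ 1.231 − 2.309 ≈ -1.078 mcg/mL.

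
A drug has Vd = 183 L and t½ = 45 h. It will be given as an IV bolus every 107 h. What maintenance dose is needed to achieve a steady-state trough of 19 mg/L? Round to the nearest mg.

14594 mg

τ/t½ = 107/45 ≈ 2.3778, so f = (1/2)^(107/45) ≈ 0.192406.
Cmin,ss = (D/Vd)·f/(1−f), so D = Cmin,ss·Vd·(1−f)/f.
D = 19 × 183 × (1−f)/f ≈ 19 × 183 × 4.19734 ≈ 14594.15 mg.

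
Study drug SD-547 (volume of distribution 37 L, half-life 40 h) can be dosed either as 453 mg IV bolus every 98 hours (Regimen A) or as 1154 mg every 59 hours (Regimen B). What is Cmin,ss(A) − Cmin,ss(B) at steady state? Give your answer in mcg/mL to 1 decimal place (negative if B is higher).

-14.8 mcg/mL

Regimen A: f = (1/2)^(98/40) ≈ 0.1830; Cmin,ss = (453/37)·f/(1−f) ≈ 2.742 mcg/mL.
Regimen B: f = (1/2)^(59/40) ≈ 0.3597; Cmin,ss = (1154/37)·f/(1−f) ≈ 17.521 mcg/mL.
Difference ≈ 2.742 − 17.521 ≈ -14.779 mcg/mL.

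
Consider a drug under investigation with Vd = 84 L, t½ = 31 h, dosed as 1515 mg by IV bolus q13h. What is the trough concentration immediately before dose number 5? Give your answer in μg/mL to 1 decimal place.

36.8 μg/mL

f = (1/2)^(τ/t½) = (1/2)^(13/31) ≈ 0.7478.
C₀ = D/Vd = 1515/84 ≈ 18.036 μg/mL.
Before the 5th dose, 4 doses have been given. Superposition: Cmin = C₀·(f + f² + … + f^4).
≈ 18.036 × (0.7478 + 0.5592 + 0.4182 + 0.3127) ≈ 18.036 × 2.0379 ≈ 36.756 μg/mL.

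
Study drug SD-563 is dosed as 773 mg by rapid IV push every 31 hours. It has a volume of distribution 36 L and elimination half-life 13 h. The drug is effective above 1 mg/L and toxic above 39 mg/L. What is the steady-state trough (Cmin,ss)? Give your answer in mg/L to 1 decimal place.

τ/t½ = 31/13 ≈ 2.3846, so fraction remaining f = (1/2)^(31/13) ≈ 0.1915.
Single-dose peak C₀ = D/Vd = 773/36 ≈ 21.472 mg/L.
Steady-state trough Cmin,ss = C₀·f/(1−f) ≈ 21.472 × 0.1915/0.8085 ≈ 5.086 mg/L.
Trough 5.1 mg/L vs MEC 1 mg/L: adequate.

5.1 mg/L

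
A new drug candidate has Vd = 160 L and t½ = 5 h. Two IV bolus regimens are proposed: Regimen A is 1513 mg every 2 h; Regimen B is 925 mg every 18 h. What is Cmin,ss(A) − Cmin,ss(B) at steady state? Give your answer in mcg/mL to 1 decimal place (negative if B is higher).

Regimen A: f = (1/2)^(2/5) ≈ 0.7579; Cmin,ss = (1513/160)·f/(1−f) ≈ 29.603 mcg/mL.
Regimen B: f = (1/2)^(18/5) ≈ 0.0825; Cmin,ss = (925/160)·f/(1−f) ≈ 0.520 mcg/mL.
Difference ≈ 29.603 − 0.520 ≈ 29.083 mcg/mL.

29.1 mcg/mL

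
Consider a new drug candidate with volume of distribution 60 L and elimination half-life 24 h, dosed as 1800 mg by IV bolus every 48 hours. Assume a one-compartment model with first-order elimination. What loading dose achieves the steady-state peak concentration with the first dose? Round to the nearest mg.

f = (1/2)^(48/24) ≈ 0.250000; accumulation ratio R = 1/(1−f) ≈ 1.33333.
Loading dose to hit Cmax,ss on first dose: D_load = D_maint·R ≈ 1800 × 1.33333 ≈ 2399.99 mg.

2400 mg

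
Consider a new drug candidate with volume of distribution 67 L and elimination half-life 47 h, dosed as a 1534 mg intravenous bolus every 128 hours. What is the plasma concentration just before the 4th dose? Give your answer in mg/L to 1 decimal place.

4.1 mg/L

f = (1/2)^(τ/t½) = (1/2)^(128/47) ≈ 0.1514.
C₀ = D/Vd = 1534/67 ≈ 22.896 mg/L.
Before the 4th dose, 3 doses have been given. Superposition: Cmin = C₀·(f + f² + … + f^3).
≈ 22.896 × (0.1514 + 0.0229 + 0.0035) ≈ 22.896 × 0.1778 ≈ 4.071 mg/L.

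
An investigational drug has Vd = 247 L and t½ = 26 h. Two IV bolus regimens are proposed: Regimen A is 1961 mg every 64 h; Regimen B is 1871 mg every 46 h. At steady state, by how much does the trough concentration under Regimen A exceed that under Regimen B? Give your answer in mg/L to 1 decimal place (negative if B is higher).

Regimen A: f = (1/2)^(64/26) ≈ 0.1816; Cmin,ss = (1961/247)·f/(1−f) ≈ 1.762 mg/L.
Regimen B: f = (1/2)^(46/26) ≈ 0.2934; Cmin,ss = (1871/247)·f/(1−f) ≈ 3.145 mg/L.
Difference ≈ 1.762 − 3.145 ≈ -1.383 mg/L.

-1.4 mg/L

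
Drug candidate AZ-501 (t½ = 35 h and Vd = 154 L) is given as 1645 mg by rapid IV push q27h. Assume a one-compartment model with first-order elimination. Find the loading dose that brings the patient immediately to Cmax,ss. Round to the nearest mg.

f = (1/2)^(27/35) ≈ 0.585837; accumulation ratio R = 1/(1−f) ≈ 2.41451.
Loading dose to hit Cmax,ss on first dose: D_load = D_maint·R ≈ 1645 × 2.41451 ≈ 3971.87 mg.

3972 mg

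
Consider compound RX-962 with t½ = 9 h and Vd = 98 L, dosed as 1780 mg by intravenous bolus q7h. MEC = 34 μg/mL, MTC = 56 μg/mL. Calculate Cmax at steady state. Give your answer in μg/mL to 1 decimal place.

43.6 μg/mL

Over one 7-h interval, 7/9 ≈ 0.77778 half-lives elapse, leaving f ≈ 0.5833 of each dose.
Accumulation ratio R = 1/(1 − f) ≈ 1/0.4167 ≈ 2.3998.
Single-dose peak C₀ = D/Vd = 1780/98 ≈ 18.163 μg/mL.
Steady-state peak Cmax,ss = C₀·R ≈ 18.163 × 2.3998 ≈ 43.588 μg/mL.
Peak 43.6 μg/mL vs MTC 56 μg/mL: below toxic threshold.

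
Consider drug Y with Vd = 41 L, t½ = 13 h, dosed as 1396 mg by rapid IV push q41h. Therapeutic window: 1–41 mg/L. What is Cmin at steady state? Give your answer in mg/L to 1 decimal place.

τ/t½ = 41/13 ≈ 3.1538, so fraction remaining f = (1/2)^(41/13) ≈ 0.1124.
Accumulation ratio R = 1/(1 − f) ≈ 1/0.8876 ≈ 1.1266.
Each bolus raises the concentration by D/Vd = 1396/41 ≈ 34.049 mg/L.
Cmax,ss = C₀/(1 − f) ≈ 34.049/0.8876 ≈ 38.361 mg/L.
One interval later, Cmin,ss = Cmax,ss·e^(−kτ) ≈ 38.361 × 0.1124 ≈ 4.312 mg/L.
Trough 4.3 mg/L vs MEC 1 mg/L: adequate.

4.3 mg/L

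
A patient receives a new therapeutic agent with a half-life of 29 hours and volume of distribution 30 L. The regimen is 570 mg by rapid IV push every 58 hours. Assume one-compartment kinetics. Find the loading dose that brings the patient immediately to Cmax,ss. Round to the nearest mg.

f = (1/2)^(58/29) ≈ 0.250000; accumulation ratio R = 1/(1−f) ≈ 1.33333.
Loading dose to hit Cmax,ss on first dose: D_load = D_maint·R ≈ 570 × 1.33333 ≈ 760.00 mg.

760 mg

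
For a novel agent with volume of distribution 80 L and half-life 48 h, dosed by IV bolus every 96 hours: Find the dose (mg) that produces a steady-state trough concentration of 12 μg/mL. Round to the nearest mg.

τ/t½ = 96/48 ≈ 2, so f = (1/2)^(96/48) ≈ 0.250000.
Cmin,ss = (D/Vd)·f/(1−f), so D = Cmin,ss·Vd·(1−f)/f.
D = 12 × 80 × (1−f)/f ≈ 12 × 80 × 3.00000 ≈ 2880.00 mg.

2880 mg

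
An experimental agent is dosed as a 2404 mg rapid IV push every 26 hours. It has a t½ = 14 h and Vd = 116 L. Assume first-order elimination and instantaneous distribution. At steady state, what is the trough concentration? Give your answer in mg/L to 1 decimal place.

τ/t½ = 26/14 ≈ 1.8571, so fraction remaining f = (1/2)^(26/14) ≈ 0.2760.
At steady state, accumulation factor R = 1/(1 − e^(−kτ)) ≈ 1.3812.
Each bolus raises the concentration by D/Vd = 2404/116 ≈ 20.724 mg/L.
Cmax,ss = C₀/(1 − f) ≈ 20.724/0.7240 ≈ 28.624 mg/L.
Steady-state trough Cmin,ss = Cmax,ss·f ≈ 28.624 × 0.2760 ≈ 7.900 mg/L.

7.9 mg/L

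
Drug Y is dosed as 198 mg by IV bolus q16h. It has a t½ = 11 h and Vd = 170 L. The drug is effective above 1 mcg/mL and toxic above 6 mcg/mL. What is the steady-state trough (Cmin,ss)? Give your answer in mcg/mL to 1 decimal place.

0.7 mcg/mL

Over one 16-h interval, 16/11 ≈ 1.4545 half-lives elapse, leaving f ≈ 0.3649 of each dose.
Single-dose peak C₀ = D/Vd = 198/170 ≈ 1.165 mcg/mL.
Steady-state trough Cmin,ss = C₀·f/(1−f) ≈ 1.165 × 0.3649/0.6351 ≈ 0.669 mcg/mL.
Trough 0.7 mcg/mL vs MEC 1 mcg/mL: subtherapeutic.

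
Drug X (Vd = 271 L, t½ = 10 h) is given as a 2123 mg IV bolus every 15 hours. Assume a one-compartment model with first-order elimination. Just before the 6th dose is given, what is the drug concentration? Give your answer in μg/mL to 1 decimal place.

f = (1/2)^(τ/t½) = (1/2)^(15/10) ≈ 0.3536.
C₀ = D/Vd = 2123/271 ≈ 7.834 μg/mL.
Before the 6th dose, 5 doses have been given. Superposition: Cmin = C₀·(f + f² + … + f^5).
≈ 7.834 × (0.3536 + 0.1250 + 0.0442 + 0.0156 + 0.0055) ≈ 7.834 × 0.5439 ≈ 4.261 μg/mL.

4.3 μg/mL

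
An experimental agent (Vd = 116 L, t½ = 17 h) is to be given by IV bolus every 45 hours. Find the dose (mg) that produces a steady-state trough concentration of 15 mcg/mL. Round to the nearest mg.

τ/t½ = 45/17 ≈ 2.6471, so f = (1/2)^(45/17) ≈ 0.159645.
Cmin,ss = (D/Vd)·f/(1−f), so D = Cmin,ss·Vd·(1−f)/f.
D = 15 × 116 × (1−f)/f ≈ 15 × 116 × 5.26390 ≈ 9159.19 mg.

9159 mg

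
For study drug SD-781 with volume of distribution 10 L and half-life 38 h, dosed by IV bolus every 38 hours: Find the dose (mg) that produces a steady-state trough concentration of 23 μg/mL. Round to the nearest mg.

τ/t½ = 38/38 ≈ 1, so f = (1/2)^(38/38) ≈ 0.500000.
Cmin,ss = (D/Vd)·f/(1−f), so D = Cmin,ss·Vd·(1−f)/f.
D = 23 × 10 × (1−f)/f ≈ 23 × 10 × 1.00000 ≈ 230.00 mg.

230 mg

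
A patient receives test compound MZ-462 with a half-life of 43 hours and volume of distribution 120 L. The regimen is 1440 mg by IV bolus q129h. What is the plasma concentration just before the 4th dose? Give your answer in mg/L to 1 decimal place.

1.7 mg/L

f = (1/2)^(τ/t½) = (1/2)^(129/43) ≈ 0.1250.
C₀ = D/Vd = 1440/120 ≈ 12.000 mg/L.
Before the 4th dose, 3 doses have been given. Superposition: Cmin = C₀·(f + f² + … + f^3).
≈ 12.000 × (0.1250 + 0.0156 + 0.0020) ≈ 12.000 × 0.1426 ≈ 1.711 mg/L.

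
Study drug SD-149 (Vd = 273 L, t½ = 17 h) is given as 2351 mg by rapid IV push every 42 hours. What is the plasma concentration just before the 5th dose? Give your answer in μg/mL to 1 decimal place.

1.9 μg/mL

f = (1/2)^(τ/t½) = (1/2)^(42/17) ≈ 0.1804.
C₀ = D/Vd = 2351/273 ≈ 8.612 μg/mL.
Before the 5th dose, 4 doses have been given. Superposition: Cmin = C₀·(f + f² + … + f^4).
≈ 8.612 × (0.1804 + 0.0325 + 0.0059 + 0.0011) ≈ 8.612 × 0.2199 ≈ 1.894 μg/mL.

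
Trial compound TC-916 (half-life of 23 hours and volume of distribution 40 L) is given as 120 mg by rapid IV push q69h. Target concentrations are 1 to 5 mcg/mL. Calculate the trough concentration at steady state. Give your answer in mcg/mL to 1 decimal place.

The dosing interval is 3 half-lives, so f = 2^(−3) = 0.125.
At steady state, R = 1/(1 − 0.125) = 8/7.
Single-dose peak C₀ = D/Vd = 120/40 = 3 mcg/mL.
Steady-state peak Cmax,ss = C₀·R = 3 × 8/7 ≈ 3.429 mcg/mL.
Steady-state trough Cmin,ss = Cmax,ss·f ≈ 3.429 × 0.125 ≈ 0.429 mcg/mL.
Trough 0.4 mcg/mL vs MEC 1 mcg/mL: subtherapeutic.

0.4 mcg/mL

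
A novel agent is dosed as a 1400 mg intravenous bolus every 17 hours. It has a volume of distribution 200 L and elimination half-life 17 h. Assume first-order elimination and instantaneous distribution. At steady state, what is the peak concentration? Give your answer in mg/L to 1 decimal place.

τ = 17 h = 1 half-life, so f = (1/2)^1 = 0.5.
Accumulation ratio R = 1/(1 − f) = 1/0.5 = 2/1.
Single-dose peak C₀ = D/Vd = 1400/200 = 7 mg/L.
Steady-state peak Cmax,ss = C₀·R = 7 × 2/1 ≈ 14.000 mg/L.

14.0 mg/L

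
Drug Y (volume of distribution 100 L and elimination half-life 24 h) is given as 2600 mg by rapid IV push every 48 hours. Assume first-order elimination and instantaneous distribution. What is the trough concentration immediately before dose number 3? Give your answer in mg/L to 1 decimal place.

8.1 mg/L

f = (1/2)^(τ/t½) = (1/2)^(48/24) ≈ 0.2500.
C₀ = D/Vd = 2600/100 ≈ 26.000 mg/L.
Before the 3rd dose, 2 doses have been given. Superposition: Cmin = C₀·(f + f²).
≈ 26.000 × (0.2500 + 0.0625) ≈ 26.000 × 0.3125 ≈ 8.125 mg/L.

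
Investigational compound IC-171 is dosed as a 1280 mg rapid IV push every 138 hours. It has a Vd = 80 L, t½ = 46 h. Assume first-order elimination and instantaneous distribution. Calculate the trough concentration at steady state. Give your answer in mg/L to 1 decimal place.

τ = 138 h = 3 half-lives, so f = (1/2)^3 = 0.125.
Accumulation ratio R = 1/(1 − f) = 1/0.875 = 8/7.
Single-dose peak C₀ = D/Vd = 1280/80 = 16 mg/L.
Steady-state peak Cmax,ss = C₀·R = 16 × 8/7 ≈ 18.286 mg/L.
Steady-state trough Cmin,ss = Cmax,ss·f ≈ 18.286 × 0.125 ≈ 2.286 mg/L.

2.3 mg/L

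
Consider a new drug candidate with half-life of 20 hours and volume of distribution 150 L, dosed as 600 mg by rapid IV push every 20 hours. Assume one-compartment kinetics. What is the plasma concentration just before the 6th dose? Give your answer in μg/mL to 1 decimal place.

f = (1/2)^(τ/t½) = (1/2)^(20/20) ≈ 0.5000.
C₀ = D/Vd = 600/150 ≈ 4.000 μg/mL.
Before the 6th dose, 5 doses have been given. Superposition: Cmin = C₀·(f + f² + … + f^5).
≈ 4.000 × (0.5000 + 0.2500 + 0.1250 + 0.0625 + 0.0313) ≈ 4.000 × 0.9688 ≈ 3.875 μg/mL.

3.9 μg/mL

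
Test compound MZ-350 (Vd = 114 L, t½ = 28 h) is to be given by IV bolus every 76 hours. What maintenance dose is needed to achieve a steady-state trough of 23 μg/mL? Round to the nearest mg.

14585 mg

τ/t½ = 76/28 ≈ 2.7143, so f = (1/2)^(76/28) ≈ 0.152377.
Cmin,ss = (D/Vd)·f/(1−f), so D = Cmin,ss·Vd·(1−f)/f.
D = 23 × 114 × (1−f)/f ≈ 23 × 114 × 5.56267 ≈ 14585.32 mg.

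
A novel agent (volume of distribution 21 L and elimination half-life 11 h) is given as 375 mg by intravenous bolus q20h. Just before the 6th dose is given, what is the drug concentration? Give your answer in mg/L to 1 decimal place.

7.1 mg/L

f = (1/2)^(τ/t½) = (1/2)^(20/11) ≈ 0.2836.
C₀ = D/Vd = 375/21 ≈ 17.857 mg/L.
Before the 6th dose, 5 doses have been given. Superposition: Cmin = C₀·(f + f² + … + f^5).
≈ 17.857 × (0.2836 + 0.0804 + 0.0228 + 0.0065 + 0.0018) ≈ 17.857 × 0.3951 ≈ 7.055 mg/L.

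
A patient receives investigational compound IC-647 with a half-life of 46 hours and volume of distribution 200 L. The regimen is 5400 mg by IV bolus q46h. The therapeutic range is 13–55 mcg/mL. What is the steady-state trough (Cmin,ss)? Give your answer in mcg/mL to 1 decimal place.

The dosing interval is 1 half-life, so f = 2^(−1) = 0.5.
Accumulation ratio R = 1/(1 − f) = 1/0.5 = 2/1.
Single-dose peak C₀ = D/Vd = 5400/200 = 27 mcg/mL.
Steady-state peak Cmax,ss = C₀·R = 27 × 2/1 ≈ 54.000 mcg/mL.
Steady-state trough Cmin,ss = Cmax,ss·f ≈ 54.000 × 0.5 ≈ 27.000 mcg/mL.
Trough 27.0 mcg/mL vs MEC 13 mcg/mL: adequate.

27.0 mcg/mL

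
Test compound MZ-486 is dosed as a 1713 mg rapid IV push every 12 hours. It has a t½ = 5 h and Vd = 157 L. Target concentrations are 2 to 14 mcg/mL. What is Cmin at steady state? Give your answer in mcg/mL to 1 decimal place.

2.6 mcg/mL

k = ln2/t½ = ln2/5 ≈ 0.138629 h⁻¹; fraction remaining f = e^(−kτ) = e^(−0.138629×12) ≈ 0.1895.
Accumulation ratio R = 1/(1 − f) ≈ 1/0.8105 ≈ 1.2338.
Single-dose peak C₀ = D/Vd = 1713/157 ≈ 10.911 mcg/mL.
Steady-state peak Cmax,ss = C₀·R ≈ 10.911 × 1.2338 ≈ 13.462 mcg/mL.
Steady-state trough Cmin,ss = Cmax,ss·f ≈ 13.462 × 0.1895 ≈ 2.551 mcg/mL.
Trough 2.6 mcg/mL vs MEC 2 mcg/mL: adequate.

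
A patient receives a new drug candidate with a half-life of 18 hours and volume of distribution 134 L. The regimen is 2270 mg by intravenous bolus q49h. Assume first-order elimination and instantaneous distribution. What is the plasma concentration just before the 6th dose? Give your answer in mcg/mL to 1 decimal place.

3.0 mcg/mL

f = (1/2)^(τ/t½) = (1/2)^(49/18) ≈ 0.1515.
C₀ = D/Vd = 2270/134 ≈ 16.940 mcg/mL.
Before the 6th dose, 5 doses have been given. Superposition: Cmin = C₀·(f + f² + … + f^5).
≈ 16.940 × (0.1515 + 0.0230 + 0.0035 + 0.0005 + 0.0001) ≈ 16.940 × 0.1786 ≈ 3.025 mcg/mL.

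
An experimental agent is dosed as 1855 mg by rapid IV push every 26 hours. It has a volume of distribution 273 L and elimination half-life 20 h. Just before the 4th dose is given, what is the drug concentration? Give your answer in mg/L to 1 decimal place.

4.3 mg/L

f = (1/2)^(τ/t½) = (1/2)^(26/20) ≈ 0.4061.
C₀ = D/Vd = 1855/273 ≈ 6.795 mg/L.
Before the 4th dose, 3 doses have been given. Superposition: Cmin = C₀·(f + f² + … + f^3).
≈ 6.795 × (0.4061 + 0.1649 + 0.0670) ≈ 6.795 × 0.6380 ≈ 4.335 mg/L.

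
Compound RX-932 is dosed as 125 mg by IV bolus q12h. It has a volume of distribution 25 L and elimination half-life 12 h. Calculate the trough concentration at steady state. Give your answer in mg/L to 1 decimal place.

5.0 mg/L

τ = 12 h = 1 half-life, so f = (1/2)^1 = 0.5.
Accumulation ratio R = 1/(1 − f) = 1/0.5 = 2/1.
Single-dose peak C₀ = D/Vd = 125/25 = 5 mg/L.
Steady-state peak Cmax,ss = C₀·R = 5 × 2/1 ≈ 10.000 mg/L.
Steady-state trough Cmin,ss = Cmax,ss·f ≈ 10.000 × 0.5 ≈ 5.000 mg/L.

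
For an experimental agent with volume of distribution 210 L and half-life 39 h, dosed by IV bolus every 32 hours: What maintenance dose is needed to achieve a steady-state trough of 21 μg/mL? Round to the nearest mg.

τ/t½ = 32/39 ≈ 0.82051, so f = (1/2)^(32/39) ≈ 0.566241.
Cmin,ss = (D/Vd)·f/(1−f), so D = Cmin,ss·Vd·(1−f)/f.
D = 21 × 210 × (1−f)/f ≈ 21 × 210 × 0.76603 ≈ 3378.19 mg.

3378 mg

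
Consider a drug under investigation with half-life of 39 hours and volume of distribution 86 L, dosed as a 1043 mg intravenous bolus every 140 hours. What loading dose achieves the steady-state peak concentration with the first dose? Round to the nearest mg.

f = (1/2)^(140/39) ≈ 0.083058; accumulation ratio R = 1/(1−f) ≈ 1.09058.
Loading dose to hit Cmax,ss on first dose: D_load = D_maint·R ≈ 1043 × 1.09058 ≈ 1137.47 mg.

1137 mg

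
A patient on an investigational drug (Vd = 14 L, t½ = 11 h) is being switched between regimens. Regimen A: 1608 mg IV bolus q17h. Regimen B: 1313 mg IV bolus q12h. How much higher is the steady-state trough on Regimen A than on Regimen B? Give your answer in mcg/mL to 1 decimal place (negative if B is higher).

-23.1 mcg/mL

Regimen A: f = (1/2)^(17/11) ≈ 0.3426; Cmin,ss = (1608/14)·f/(1−f) ≈ 59.857 mcg/mL.
Regimen B: f = (1/2)^(12/11) ≈ 0.4695; Cmin,ss = (1313/14)·f/(1−f) ≈ 83.002 mcg/mL.
Difference ≈ 59.857 − 83.002 ≈ -23.145 mcg/mL.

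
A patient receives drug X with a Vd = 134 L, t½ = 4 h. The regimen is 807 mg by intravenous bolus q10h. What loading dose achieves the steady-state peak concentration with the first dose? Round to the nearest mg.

980 mg

f = (1/2)^(10/4) ≈ 0.176777; accumulation ratio R = 1/(1−f) ≈ 1.21474.
Loading dose to hit Cmax,ss on first dose: D_load = D_maint·R ≈ 807 × 1.21474 ≈ 980.30 mg.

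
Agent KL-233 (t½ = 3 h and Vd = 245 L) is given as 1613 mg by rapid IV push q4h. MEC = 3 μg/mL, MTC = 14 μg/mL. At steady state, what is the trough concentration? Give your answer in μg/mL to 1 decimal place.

4.3 μg/mL

Over one 4-h interval, 4/3 ≈ 1.3333 half-lives elapse, leaving f ≈ 0.3969 of each dose.
Single-dose peak C₀ = D/Vd = 1613/245 ≈ 6.584 μg/mL.
Steady-state trough Cmin,ss = C₀·f/(1−f) ≈ 6.584 × 0.3969/0.6031 ≈ 4.333 μg/mL.
Trough 4.3 μg/mL vs MEC 3 μg/mL: adequate.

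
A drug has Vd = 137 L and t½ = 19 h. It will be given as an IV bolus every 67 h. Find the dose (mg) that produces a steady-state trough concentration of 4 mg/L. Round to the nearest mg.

τ/t½ = 67/19 ≈ 3.5263, so f = (1/2)^(67/19) ≈ 0.086791.
Cmin,ss = (D/Vd)·f/(1−f), so D = Cmin,ss·Vd·(1−f)/f.
D = 4 × 137 × (1−f)/f ≈ 4 × 137 × 10.52193 ≈ 5766.02 mg.

5766 mg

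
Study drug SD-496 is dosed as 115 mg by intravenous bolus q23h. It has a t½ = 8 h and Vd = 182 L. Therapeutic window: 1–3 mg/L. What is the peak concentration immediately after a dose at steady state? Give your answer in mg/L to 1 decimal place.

Over one 23-h interval, 23/8 ≈ 2.875 half-lives elapse, leaving f ≈ 0.1363 of each dose.
Accumulation ratio R = 1/(1 − f) ≈ 1/0.8637 ≈ 1.1578.
Each bolus raises the concentration by D/Vd = 115/182 ≈ 0.632 mg/L.
Steady-state peak Cmax,ss = C₀·R ≈ 0.632 × 1.1578 ≈ 0.732 mg/L.
Peak 0.7 mg/L vs MTC 3 mg/L: below toxic threshold.

0.7 mg/L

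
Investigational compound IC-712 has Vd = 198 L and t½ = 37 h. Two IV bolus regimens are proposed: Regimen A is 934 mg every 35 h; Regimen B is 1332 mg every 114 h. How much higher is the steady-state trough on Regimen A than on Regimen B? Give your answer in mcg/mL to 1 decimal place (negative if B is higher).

Regimen A: f = (1/2)^(35/37) ≈ 0.5191; Cmin,ss = (934/198)·f/(1−f) ≈ 5.092 mcg/mL.
Regimen B: f = (1/2)^(114/37) ≈ 0.1182; Cmin,ss = (1332/198)·f/(1−f) ≈ 0.902 mcg/mL.
Difference ≈ 5.092 − 0.902 ≈ 4.190 mcg/mL.

4.2 mcg/mL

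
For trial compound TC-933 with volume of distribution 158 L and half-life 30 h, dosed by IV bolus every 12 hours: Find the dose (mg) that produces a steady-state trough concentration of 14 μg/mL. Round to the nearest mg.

τ/t½ = 12/30 ≈ 0.4, so f = (1/2)^(12/30) ≈ 0.757858.
Cmin,ss = (D/Vd)·f/(1−f), so D = Cmin,ss·Vd·(1−f)/f.
D = 14 × 158 × (1−f)/f ≈ 14 × 158 × 0.31951 ≈ 706.76 mg.

707 mg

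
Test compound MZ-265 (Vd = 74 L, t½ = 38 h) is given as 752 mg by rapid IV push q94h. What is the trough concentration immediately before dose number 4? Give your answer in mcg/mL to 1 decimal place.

2.2 mcg/mL

f = (1/2)^(τ/t½) = (1/2)^(94/38) ≈ 0.1800.
C₀ = D/Vd = 752/74 ≈ 10.162 mcg/mL.
Before the 4th dose, 3 doses have been given. Superposition: Cmin = C₀·(f + f² + … + f^3).
≈ 10.162 × (0.1800 + 0.0324 + 0.0058) ≈ 10.162 × 0.2182 ≈ 2.217 mcg/mL.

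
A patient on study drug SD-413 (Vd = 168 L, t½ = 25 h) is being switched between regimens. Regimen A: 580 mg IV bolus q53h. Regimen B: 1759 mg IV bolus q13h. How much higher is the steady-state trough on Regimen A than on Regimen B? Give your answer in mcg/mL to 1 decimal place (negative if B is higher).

Regimen A: f = (1/2)^(53/25) ≈ 0.2300; Cmin,ss = (580/168)·f/(1−f) ≈ 1.031 mcg/mL.
Regimen B: f = (1/2)^(13/25) ≈ 0.6974; Cmin,ss = (1759/168)·f/(1−f) ≈ 24.131 mcg/mL.
Difference ≈ 1.031 − 24.131 ≈ -23.100 mcg/mL.

-23.1 mcg/mL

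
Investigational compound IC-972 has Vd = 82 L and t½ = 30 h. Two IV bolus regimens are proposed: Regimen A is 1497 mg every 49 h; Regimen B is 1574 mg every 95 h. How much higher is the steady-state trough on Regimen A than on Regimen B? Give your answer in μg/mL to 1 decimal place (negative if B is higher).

Regimen A: f = (1/2)^(49/30) ≈ 0.3223; Cmin,ss = (1497/82)·f/(1−f) ≈ 8.682 μg/mL.
Regimen B: f = (1/2)^(95/30) ≈ 0.1114; Cmin,ss = (1574/82)·f/(1−f) ≈ 2.406 μg/mL.
Difference ≈ 8.682 − 2.406 ≈ 6.276 μg/mL.

6.3 μg/mL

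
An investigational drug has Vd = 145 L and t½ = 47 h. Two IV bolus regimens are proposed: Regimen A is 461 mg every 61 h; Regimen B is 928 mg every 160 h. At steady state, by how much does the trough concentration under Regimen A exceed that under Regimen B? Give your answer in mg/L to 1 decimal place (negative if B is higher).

1.5 mg/L

Regimen A: f = (1/2)^(61/47) ≈ 0.4067; Cmin,ss = (461/145)·f/(1−f) ≈ 2.179 mg/L.
Regimen B: f = (1/2)^(160/47) ≈ 0.0945; Cmin,ss = (928/145)·f/(1−f) ≈ 0.668 mg/L.
Difference ≈ 2.179 − 0.668 ≈ 1.511 mg/L.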